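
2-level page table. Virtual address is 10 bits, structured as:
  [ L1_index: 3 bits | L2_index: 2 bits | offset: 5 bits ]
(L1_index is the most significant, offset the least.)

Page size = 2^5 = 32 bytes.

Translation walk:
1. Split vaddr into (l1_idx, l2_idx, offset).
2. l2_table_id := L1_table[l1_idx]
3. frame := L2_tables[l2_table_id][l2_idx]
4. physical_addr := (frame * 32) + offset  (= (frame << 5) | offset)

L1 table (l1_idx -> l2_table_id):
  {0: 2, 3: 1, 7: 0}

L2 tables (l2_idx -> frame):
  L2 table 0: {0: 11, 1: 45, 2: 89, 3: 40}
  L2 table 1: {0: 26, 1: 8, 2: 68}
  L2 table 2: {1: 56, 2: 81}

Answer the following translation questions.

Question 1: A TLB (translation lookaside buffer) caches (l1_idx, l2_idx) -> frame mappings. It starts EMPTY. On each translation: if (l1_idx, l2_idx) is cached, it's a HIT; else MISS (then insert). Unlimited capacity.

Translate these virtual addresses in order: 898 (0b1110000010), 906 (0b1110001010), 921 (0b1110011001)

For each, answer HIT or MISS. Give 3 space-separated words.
Answer: MISS HIT HIT

Derivation:
vaddr=898: (7,0) not in TLB -> MISS, insert
vaddr=906: (7,0) in TLB -> HIT
vaddr=921: (7,0) in TLB -> HIT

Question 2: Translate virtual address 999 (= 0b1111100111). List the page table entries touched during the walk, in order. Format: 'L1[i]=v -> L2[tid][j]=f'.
vaddr = 999 = 0b1111100111
Split: l1_idx=7, l2_idx=3, offset=7

Answer: L1[7]=0 -> L2[0][3]=40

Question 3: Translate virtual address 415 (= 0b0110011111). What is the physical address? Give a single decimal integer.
vaddr = 415 = 0b0110011111
Split: l1_idx=3, l2_idx=0, offset=31
L1[3] = 1
L2[1][0] = 26
paddr = 26 * 32 + 31 = 863

Answer: 863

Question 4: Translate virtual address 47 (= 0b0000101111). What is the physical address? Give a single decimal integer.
vaddr = 47 = 0b0000101111
Split: l1_idx=0, l2_idx=1, offset=15
L1[0] = 2
L2[2][1] = 56
paddr = 56 * 32 + 15 = 1807

Answer: 1807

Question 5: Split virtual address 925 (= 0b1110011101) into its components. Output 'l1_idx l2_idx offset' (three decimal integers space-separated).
Answer: 7 0 29

Derivation:
vaddr = 925 = 0b1110011101
  top 3 bits -> l1_idx = 7
  next 2 bits -> l2_idx = 0
  bottom 5 bits -> offset = 29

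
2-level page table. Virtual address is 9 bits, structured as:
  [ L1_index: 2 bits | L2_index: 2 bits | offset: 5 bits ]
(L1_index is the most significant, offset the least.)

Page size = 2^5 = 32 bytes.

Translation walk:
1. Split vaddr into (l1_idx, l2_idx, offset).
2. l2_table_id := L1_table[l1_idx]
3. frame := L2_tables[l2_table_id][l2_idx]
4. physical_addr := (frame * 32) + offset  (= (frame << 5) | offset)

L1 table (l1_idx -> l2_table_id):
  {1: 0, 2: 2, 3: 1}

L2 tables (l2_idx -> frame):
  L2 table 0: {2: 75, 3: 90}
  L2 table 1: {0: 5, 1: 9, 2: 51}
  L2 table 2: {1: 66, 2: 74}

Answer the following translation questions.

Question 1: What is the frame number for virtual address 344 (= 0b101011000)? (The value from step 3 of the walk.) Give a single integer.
vaddr = 344: l1_idx=2, l2_idx=2
L1[2] = 2; L2[2][2] = 74

Answer: 74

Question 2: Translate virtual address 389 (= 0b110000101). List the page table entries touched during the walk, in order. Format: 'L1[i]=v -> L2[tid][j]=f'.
Answer: L1[3]=1 -> L2[1][0]=5

Derivation:
vaddr = 389 = 0b110000101
Split: l1_idx=3, l2_idx=0, offset=5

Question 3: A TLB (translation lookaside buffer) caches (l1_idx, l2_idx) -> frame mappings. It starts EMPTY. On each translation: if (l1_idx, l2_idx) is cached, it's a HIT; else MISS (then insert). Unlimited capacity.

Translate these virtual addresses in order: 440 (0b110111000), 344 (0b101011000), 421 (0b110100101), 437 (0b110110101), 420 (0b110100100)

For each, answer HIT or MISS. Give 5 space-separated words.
vaddr=440: (3,1) not in TLB -> MISS, insert
vaddr=344: (2,2) not in TLB -> MISS, insert
vaddr=421: (3,1) in TLB -> HIT
vaddr=437: (3,1) in TLB -> HIT
vaddr=420: (3,1) in TLB -> HIT

Answer: MISS MISS HIT HIT HIT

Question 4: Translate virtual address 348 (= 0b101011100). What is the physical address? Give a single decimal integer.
Answer: 2396

Derivation:
vaddr = 348 = 0b101011100
Split: l1_idx=2, l2_idx=2, offset=28
L1[2] = 2
L2[2][2] = 74
paddr = 74 * 32 + 28 = 2396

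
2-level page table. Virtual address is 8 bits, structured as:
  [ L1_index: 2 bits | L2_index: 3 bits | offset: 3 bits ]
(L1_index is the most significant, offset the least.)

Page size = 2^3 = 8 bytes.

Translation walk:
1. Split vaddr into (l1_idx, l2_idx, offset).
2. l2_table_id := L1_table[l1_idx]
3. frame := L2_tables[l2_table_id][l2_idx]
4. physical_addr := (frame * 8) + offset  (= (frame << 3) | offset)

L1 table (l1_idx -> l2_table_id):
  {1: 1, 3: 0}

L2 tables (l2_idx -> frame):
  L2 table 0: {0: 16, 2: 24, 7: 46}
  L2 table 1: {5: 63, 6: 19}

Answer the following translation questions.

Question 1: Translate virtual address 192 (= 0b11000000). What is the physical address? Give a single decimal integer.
Answer: 128

Derivation:
vaddr = 192 = 0b11000000
Split: l1_idx=3, l2_idx=0, offset=0
L1[3] = 0
L2[0][0] = 16
paddr = 16 * 8 + 0 = 128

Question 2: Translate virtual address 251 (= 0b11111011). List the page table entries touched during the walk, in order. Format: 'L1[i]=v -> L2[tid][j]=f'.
Answer: L1[3]=0 -> L2[0][7]=46

Derivation:
vaddr = 251 = 0b11111011
Split: l1_idx=3, l2_idx=7, offset=3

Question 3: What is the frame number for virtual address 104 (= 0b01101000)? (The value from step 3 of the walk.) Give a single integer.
Answer: 63

Derivation:
vaddr = 104: l1_idx=1, l2_idx=5
L1[1] = 1; L2[1][5] = 63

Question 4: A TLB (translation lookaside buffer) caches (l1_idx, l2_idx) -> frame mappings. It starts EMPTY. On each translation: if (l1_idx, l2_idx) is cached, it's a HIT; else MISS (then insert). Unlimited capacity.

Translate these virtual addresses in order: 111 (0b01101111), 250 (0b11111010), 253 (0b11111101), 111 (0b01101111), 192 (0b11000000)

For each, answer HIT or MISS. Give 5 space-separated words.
vaddr=111: (1,5) not in TLB -> MISS, insert
vaddr=250: (3,7) not in TLB -> MISS, insert
vaddr=253: (3,7) in TLB -> HIT
vaddr=111: (1,5) in TLB -> HIT
vaddr=192: (3,0) not in TLB -> MISS, insert

Answer: MISS MISS HIT HIT MISS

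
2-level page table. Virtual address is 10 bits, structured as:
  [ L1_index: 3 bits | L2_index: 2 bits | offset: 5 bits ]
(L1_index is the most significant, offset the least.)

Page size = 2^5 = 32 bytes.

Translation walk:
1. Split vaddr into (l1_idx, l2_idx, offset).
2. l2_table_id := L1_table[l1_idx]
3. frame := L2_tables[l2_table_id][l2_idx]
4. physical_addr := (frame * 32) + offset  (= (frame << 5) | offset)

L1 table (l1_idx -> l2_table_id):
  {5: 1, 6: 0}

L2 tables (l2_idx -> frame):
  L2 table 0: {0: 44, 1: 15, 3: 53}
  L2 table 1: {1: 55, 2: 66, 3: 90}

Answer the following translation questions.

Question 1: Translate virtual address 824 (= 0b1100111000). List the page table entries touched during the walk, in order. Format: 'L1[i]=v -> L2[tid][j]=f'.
Answer: L1[6]=0 -> L2[0][1]=15

Derivation:
vaddr = 824 = 0b1100111000
Split: l1_idx=6, l2_idx=1, offset=24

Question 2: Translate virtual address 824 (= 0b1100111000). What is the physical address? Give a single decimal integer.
Answer: 504

Derivation:
vaddr = 824 = 0b1100111000
Split: l1_idx=6, l2_idx=1, offset=24
L1[6] = 0
L2[0][1] = 15
paddr = 15 * 32 + 24 = 504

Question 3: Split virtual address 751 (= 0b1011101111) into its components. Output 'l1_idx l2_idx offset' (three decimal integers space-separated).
vaddr = 751 = 0b1011101111
  top 3 bits -> l1_idx = 5
  next 2 bits -> l2_idx = 3
  bottom 5 bits -> offset = 15

Answer: 5 3 15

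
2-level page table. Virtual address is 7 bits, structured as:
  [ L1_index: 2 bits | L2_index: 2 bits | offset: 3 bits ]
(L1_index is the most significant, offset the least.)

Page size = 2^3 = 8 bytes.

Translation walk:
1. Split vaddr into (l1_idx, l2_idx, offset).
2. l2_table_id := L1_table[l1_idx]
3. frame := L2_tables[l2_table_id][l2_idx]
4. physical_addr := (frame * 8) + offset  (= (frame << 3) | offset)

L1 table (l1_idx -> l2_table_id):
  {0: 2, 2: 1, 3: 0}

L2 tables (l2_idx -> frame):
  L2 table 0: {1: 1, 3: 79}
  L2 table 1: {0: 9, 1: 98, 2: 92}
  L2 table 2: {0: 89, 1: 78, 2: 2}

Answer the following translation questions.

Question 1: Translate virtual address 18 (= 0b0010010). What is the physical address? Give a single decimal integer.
Answer: 18

Derivation:
vaddr = 18 = 0b0010010
Split: l1_idx=0, l2_idx=2, offset=2
L1[0] = 2
L2[2][2] = 2
paddr = 2 * 8 + 2 = 18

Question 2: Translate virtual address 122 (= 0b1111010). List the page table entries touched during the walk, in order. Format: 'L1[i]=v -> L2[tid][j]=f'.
Answer: L1[3]=0 -> L2[0][3]=79

Derivation:
vaddr = 122 = 0b1111010
Split: l1_idx=3, l2_idx=3, offset=2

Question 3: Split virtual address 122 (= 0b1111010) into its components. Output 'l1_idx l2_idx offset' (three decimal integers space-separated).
vaddr = 122 = 0b1111010
  top 2 bits -> l1_idx = 3
  next 2 bits -> l2_idx = 3
  bottom 3 bits -> offset = 2

Answer: 3 3 2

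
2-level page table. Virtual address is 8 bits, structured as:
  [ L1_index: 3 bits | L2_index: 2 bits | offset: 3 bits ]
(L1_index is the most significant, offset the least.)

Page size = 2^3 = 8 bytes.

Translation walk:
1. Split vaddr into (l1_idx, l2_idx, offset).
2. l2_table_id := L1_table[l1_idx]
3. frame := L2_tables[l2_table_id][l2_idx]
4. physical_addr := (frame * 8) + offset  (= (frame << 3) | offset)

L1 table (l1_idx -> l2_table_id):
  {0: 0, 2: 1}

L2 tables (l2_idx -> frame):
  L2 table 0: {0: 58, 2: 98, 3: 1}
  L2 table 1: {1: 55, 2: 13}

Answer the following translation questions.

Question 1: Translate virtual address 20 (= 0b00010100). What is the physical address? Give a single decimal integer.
vaddr = 20 = 0b00010100
Split: l1_idx=0, l2_idx=2, offset=4
L1[0] = 0
L2[0][2] = 98
paddr = 98 * 8 + 4 = 788

Answer: 788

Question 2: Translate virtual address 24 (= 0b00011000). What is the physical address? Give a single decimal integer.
vaddr = 24 = 0b00011000
Split: l1_idx=0, l2_idx=3, offset=0
L1[0] = 0
L2[0][3] = 1
paddr = 1 * 8 + 0 = 8

Answer: 8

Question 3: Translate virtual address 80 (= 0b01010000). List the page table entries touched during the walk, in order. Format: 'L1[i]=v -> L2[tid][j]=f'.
vaddr = 80 = 0b01010000
Split: l1_idx=2, l2_idx=2, offset=0

Answer: L1[2]=1 -> L2[1][2]=13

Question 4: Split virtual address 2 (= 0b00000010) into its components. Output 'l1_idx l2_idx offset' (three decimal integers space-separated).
Answer: 0 0 2

Derivation:
vaddr = 2 = 0b00000010
  top 3 bits -> l1_idx = 0
  next 2 bits -> l2_idx = 0
  bottom 3 bits -> offset = 2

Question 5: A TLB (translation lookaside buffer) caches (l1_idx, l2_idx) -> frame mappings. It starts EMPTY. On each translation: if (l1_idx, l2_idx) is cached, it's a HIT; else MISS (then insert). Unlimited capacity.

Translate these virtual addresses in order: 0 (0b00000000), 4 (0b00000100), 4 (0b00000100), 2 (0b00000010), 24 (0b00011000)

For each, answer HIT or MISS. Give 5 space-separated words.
Answer: MISS HIT HIT HIT MISS

Derivation:
vaddr=0: (0,0) not in TLB -> MISS, insert
vaddr=4: (0,0) in TLB -> HIT
vaddr=4: (0,0) in TLB -> HIT
vaddr=2: (0,0) in TLB -> HIT
vaddr=24: (0,3) not in TLB -> MISS, insert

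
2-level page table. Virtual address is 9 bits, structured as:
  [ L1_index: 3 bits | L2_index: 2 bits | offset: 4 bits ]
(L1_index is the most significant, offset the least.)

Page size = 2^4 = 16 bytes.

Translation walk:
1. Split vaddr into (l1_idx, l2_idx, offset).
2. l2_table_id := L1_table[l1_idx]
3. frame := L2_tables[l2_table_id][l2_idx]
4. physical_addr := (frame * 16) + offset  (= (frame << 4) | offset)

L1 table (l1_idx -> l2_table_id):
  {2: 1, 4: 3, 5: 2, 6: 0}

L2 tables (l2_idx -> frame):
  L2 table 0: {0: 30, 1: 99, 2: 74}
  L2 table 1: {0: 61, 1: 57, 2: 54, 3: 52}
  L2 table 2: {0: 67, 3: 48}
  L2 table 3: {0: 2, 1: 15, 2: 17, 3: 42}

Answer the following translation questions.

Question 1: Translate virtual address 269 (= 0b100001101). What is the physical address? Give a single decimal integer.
vaddr = 269 = 0b100001101
Split: l1_idx=4, l2_idx=0, offset=13
L1[4] = 3
L2[3][0] = 2
paddr = 2 * 16 + 13 = 45

Answer: 45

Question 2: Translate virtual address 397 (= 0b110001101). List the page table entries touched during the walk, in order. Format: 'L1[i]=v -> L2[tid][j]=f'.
Answer: L1[6]=0 -> L2[0][0]=30

Derivation:
vaddr = 397 = 0b110001101
Split: l1_idx=6, l2_idx=0, offset=13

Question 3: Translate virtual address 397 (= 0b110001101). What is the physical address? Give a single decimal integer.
vaddr = 397 = 0b110001101
Split: l1_idx=6, l2_idx=0, offset=13
L1[6] = 0
L2[0][0] = 30
paddr = 30 * 16 + 13 = 493

Answer: 493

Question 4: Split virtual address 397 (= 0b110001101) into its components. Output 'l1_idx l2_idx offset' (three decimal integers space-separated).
Answer: 6 0 13

Derivation:
vaddr = 397 = 0b110001101
  top 3 bits -> l1_idx = 6
  next 2 bits -> l2_idx = 0
  bottom 4 bits -> offset = 13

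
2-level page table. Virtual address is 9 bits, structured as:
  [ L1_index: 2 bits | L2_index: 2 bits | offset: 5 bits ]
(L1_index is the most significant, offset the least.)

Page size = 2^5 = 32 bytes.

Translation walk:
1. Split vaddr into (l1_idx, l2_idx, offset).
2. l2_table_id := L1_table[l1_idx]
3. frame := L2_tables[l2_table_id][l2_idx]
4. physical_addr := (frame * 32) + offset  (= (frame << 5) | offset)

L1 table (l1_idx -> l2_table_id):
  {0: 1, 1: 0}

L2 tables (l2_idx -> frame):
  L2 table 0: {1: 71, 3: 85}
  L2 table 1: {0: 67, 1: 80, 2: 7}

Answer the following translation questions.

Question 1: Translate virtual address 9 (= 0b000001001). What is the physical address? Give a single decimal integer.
Answer: 2153

Derivation:
vaddr = 9 = 0b000001001
Split: l1_idx=0, l2_idx=0, offset=9
L1[0] = 1
L2[1][0] = 67
paddr = 67 * 32 + 9 = 2153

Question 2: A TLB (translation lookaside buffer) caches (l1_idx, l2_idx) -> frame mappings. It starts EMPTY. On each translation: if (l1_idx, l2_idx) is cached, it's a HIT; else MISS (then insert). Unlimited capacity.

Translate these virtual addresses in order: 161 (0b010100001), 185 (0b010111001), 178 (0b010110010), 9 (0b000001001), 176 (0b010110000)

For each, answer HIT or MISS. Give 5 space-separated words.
Answer: MISS HIT HIT MISS HIT

Derivation:
vaddr=161: (1,1) not in TLB -> MISS, insert
vaddr=185: (1,1) in TLB -> HIT
vaddr=178: (1,1) in TLB -> HIT
vaddr=9: (0,0) not in TLB -> MISS, insert
vaddr=176: (1,1) in TLB -> HIT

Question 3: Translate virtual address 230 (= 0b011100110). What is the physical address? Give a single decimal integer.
vaddr = 230 = 0b011100110
Split: l1_idx=1, l2_idx=3, offset=6
L1[1] = 0
L2[0][3] = 85
paddr = 85 * 32 + 6 = 2726

Answer: 2726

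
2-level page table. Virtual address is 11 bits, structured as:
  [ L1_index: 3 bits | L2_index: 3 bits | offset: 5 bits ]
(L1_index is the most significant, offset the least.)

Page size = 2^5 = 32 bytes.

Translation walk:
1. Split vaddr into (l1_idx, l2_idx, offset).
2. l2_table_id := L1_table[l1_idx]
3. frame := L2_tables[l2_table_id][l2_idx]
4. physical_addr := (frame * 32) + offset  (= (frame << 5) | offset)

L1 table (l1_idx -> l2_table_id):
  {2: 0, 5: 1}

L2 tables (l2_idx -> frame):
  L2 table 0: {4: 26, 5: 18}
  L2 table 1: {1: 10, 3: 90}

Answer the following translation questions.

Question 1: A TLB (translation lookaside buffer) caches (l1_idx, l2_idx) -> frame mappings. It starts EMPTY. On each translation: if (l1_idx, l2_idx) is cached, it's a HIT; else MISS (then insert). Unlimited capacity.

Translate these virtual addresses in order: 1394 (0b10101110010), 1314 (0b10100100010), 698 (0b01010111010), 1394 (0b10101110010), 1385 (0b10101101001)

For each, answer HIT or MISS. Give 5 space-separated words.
vaddr=1394: (5,3) not in TLB -> MISS, insert
vaddr=1314: (5,1) not in TLB -> MISS, insert
vaddr=698: (2,5) not in TLB -> MISS, insert
vaddr=1394: (5,3) in TLB -> HIT
vaddr=1385: (5,3) in TLB -> HIT

Answer: MISS MISS MISS HIT HIT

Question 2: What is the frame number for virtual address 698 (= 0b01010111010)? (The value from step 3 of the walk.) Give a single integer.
vaddr = 698: l1_idx=2, l2_idx=5
L1[2] = 0; L2[0][5] = 18

Answer: 18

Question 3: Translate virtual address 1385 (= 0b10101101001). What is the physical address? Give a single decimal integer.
Answer: 2889

Derivation:
vaddr = 1385 = 0b10101101001
Split: l1_idx=5, l2_idx=3, offset=9
L1[5] = 1
L2[1][3] = 90
paddr = 90 * 32 + 9 = 2889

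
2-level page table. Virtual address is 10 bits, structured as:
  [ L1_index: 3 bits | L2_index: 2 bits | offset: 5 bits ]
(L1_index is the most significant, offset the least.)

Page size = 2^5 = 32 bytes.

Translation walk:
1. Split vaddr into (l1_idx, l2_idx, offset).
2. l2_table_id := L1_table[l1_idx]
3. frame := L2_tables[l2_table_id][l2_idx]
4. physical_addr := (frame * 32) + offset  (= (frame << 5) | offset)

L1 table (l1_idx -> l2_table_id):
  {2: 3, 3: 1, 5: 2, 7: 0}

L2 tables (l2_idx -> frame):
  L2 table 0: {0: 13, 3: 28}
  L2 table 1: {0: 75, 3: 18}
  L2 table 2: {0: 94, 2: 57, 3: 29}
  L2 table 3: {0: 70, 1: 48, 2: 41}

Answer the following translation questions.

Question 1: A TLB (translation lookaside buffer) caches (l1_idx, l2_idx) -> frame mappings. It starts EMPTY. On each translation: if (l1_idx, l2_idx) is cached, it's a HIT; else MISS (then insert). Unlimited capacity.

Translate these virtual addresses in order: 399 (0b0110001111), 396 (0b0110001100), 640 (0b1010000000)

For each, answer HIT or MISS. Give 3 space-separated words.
vaddr=399: (3,0) not in TLB -> MISS, insert
vaddr=396: (3,0) in TLB -> HIT
vaddr=640: (5,0) not in TLB -> MISS, insert

Answer: MISS HIT MISS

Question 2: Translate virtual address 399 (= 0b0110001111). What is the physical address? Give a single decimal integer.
vaddr = 399 = 0b0110001111
Split: l1_idx=3, l2_idx=0, offset=15
L1[3] = 1
L2[1][0] = 75
paddr = 75 * 32 + 15 = 2415

Answer: 2415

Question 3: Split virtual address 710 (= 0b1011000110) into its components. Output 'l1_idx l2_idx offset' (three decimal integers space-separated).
Answer: 5 2 6

Derivation:
vaddr = 710 = 0b1011000110
  top 3 bits -> l1_idx = 5
  next 2 bits -> l2_idx = 2
  bottom 5 bits -> offset = 6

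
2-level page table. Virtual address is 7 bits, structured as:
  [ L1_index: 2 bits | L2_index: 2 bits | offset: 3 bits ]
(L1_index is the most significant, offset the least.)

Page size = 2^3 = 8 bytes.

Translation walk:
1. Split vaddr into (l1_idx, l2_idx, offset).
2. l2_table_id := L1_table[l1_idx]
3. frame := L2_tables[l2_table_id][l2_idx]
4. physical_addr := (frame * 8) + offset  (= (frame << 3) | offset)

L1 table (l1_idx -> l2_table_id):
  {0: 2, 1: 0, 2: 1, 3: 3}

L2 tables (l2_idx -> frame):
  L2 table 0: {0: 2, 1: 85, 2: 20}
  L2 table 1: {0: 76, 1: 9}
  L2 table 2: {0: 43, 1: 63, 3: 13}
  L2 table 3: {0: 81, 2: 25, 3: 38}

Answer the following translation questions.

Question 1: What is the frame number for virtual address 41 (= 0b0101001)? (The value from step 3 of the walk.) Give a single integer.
vaddr = 41: l1_idx=1, l2_idx=1
L1[1] = 0; L2[0][1] = 85

Answer: 85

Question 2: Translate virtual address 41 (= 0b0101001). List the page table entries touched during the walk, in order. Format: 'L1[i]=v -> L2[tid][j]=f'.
Answer: L1[1]=0 -> L2[0][1]=85

Derivation:
vaddr = 41 = 0b0101001
Split: l1_idx=1, l2_idx=1, offset=1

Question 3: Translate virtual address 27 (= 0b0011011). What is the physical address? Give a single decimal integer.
Answer: 107

Derivation:
vaddr = 27 = 0b0011011
Split: l1_idx=0, l2_idx=3, offset=3
L1[0] = 2
L2[2][3] = 13
paddr = 13 * 8 + 3 = 107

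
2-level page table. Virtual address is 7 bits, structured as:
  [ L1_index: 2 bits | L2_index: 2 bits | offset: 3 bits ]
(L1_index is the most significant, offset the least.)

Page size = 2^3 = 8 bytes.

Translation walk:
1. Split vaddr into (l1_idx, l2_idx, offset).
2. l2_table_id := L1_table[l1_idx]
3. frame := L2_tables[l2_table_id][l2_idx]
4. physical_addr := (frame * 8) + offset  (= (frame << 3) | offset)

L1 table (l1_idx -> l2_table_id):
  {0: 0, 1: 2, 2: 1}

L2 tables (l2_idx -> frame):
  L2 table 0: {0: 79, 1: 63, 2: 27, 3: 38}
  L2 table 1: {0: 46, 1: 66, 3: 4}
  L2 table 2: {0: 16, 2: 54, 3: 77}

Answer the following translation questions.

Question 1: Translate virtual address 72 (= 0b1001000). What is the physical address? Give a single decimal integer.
vaddr = 72 = 0b1001000
Split: l1_idx=2, l2_idx=1, offset=0
L1[2] = 1
L2[1][1] = 66
paddr = 66 * 8 + 0 = 528

Answer: 528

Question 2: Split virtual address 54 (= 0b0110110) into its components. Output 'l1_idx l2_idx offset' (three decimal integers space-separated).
vaddr = 54 = 0b0110110
  top 2 bits -> l1_idx = 1
  next 2 bits -> l2_idx = 2
  bottom 3 bits -> offset = 6

Answer: 1 2 6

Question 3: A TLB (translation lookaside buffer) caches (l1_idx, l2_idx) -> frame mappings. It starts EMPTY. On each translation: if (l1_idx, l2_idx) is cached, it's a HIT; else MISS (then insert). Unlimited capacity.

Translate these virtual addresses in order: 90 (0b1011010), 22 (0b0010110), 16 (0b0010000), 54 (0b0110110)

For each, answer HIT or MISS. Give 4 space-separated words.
Answer: MISS MISS HIT MISS

Derivation:
vaddr=90: (2,3) not in TLB -> MISS, insert
vaddr=22: (0,2) not in TLB -> MISS, insert
vaddr=16: (0,2) in TLB -> HIT
vaddr=54: (1,2) not in TLB -> MISS, insert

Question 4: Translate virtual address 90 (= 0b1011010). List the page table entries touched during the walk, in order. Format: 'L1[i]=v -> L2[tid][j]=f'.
vaddr = 90 = 0b1011010
Split: l1_idx=2, l2_idx=3, offset=2

Answer: L1[2]=1 -> L2[1][3]=4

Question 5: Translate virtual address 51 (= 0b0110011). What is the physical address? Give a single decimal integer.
Answer: 435

Derivation:
vaddr = 51 = 0b0110011
Split: l1_idx=1, l2_idx=2, offset=3
L1[1] = 2
L2[2][2] = 54
paddr = 54 * 8 + 3 = 435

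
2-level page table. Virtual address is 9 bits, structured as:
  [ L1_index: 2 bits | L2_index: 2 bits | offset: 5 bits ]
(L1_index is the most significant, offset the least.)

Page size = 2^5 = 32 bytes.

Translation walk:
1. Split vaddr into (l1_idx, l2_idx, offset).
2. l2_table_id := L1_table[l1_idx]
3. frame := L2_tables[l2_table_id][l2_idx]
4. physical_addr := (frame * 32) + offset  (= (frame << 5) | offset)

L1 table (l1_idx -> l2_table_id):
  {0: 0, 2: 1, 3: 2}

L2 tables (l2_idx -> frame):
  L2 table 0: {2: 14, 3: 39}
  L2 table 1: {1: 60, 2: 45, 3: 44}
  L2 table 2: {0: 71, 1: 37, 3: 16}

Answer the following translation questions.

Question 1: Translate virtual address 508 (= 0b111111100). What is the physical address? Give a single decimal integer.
vaddr = 508 = 0b111111100
Split: l1_idx=3, l2_idx=3, offset=28
L1[3] = 2
L2[2][3] = 16
paddr = 16 * 32 + 28 = 540

Answer: 540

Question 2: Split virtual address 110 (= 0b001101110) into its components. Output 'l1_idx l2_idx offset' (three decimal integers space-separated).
Answer: 0 3 14

Derivation:
vaddr = 110 = 0b001101110
  top 2 bits -> l1_idx = 0
  next 2 bits -> l2_idx = 3
  bottom 5 bits -> offset = 14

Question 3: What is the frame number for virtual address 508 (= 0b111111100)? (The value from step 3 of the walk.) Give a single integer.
vaddr = 508: l1_idx=3, l2_idx=3
L1[3] = 2; L2[2][3] = 16

Answer: 16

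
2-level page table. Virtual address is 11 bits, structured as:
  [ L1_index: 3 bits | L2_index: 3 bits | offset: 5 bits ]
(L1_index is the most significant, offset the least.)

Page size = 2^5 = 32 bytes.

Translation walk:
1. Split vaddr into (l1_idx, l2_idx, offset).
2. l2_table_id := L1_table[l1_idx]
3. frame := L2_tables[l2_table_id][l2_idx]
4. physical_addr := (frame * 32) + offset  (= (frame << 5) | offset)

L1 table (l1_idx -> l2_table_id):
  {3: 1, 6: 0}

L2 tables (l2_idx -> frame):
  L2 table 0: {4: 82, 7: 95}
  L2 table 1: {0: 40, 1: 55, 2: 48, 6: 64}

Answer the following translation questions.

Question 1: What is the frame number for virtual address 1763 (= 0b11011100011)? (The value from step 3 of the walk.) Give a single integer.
Answer: 95

Derivation:
vaddr = 1763: l1_idx=6, l2_idx=7
L1[6] = 0; L2[0][7] = 95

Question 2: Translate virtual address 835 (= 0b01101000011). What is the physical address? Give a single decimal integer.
Answer: 1539

Derivation:
vaddr = 835 = 0b01101000011
Split: l1_idx=3, l2_idx=2, offset=3
L1[3] = 1
L2[1][2] = 48
paddr = 48 * 32 + 3 = 1539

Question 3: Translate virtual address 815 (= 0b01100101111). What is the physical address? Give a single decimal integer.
vaddr = 815 = 0b01100101111
Split: l1_idx=3, l2_idx=1, offset=15
L1[3] = 1
L2[1][1] = 55
paddr = 55 * 32 + 15 = 1775

Answer: 1775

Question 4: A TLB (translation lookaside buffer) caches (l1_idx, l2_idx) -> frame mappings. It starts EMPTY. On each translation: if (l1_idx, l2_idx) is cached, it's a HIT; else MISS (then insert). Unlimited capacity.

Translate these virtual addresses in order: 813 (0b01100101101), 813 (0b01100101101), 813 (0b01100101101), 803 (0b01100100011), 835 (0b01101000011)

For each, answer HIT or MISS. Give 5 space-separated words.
Answer: MISS HIT HIT HIT MISS

Derivation:
vaddr=813: (3,1) not in TLB -> MISS, insert
vaddr=813: (3,1) in TLB -> HIT
vaddr=813: (3,1) in TLB -> HIT
vaddr=803: (3,1) in TLB -> HIT
vaddr=835: (3,2) not in TLB -> MISS, insert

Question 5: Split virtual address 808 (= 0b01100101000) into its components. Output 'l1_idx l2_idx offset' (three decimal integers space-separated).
vaddr = 808 = 0b01100101000
  top 3 bits -> l1_idx = 3
  next 3 bits -> l2_idx = 1
  bottom 5 bits -> offset = 8

Answer: 3 1 8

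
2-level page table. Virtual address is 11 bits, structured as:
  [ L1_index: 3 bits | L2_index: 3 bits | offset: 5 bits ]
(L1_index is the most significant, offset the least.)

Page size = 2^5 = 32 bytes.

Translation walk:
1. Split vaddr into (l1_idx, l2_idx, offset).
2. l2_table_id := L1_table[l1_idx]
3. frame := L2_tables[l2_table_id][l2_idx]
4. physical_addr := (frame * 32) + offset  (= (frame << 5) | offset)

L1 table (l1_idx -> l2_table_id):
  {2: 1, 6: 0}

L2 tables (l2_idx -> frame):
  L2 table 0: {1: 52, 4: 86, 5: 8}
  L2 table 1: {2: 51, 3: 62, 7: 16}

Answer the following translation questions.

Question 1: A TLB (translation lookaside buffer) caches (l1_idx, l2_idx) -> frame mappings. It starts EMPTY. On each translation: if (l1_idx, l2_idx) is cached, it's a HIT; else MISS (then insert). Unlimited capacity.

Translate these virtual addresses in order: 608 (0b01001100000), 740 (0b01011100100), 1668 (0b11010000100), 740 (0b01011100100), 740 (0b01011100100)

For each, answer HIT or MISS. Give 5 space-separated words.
vaddr=608: (2,3) not in TLB -> MISS, insert
vaddr=740: (2,7) not in TLB -> MISS, insert
vaddr=1668: (6,4) not in TLB -> MISS, insert
vaddr=740: (2,7) in TLB -> HIT
vaddr=740: (2,7) in TLB -> HIT

Answer: MISS MISS MISS HIT HIT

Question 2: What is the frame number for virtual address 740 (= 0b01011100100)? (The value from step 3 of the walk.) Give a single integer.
vaddr = 740: l1_idx=2, l2_idx=7
L1[2] = 1; L2[1][7] = 16

Answer: 16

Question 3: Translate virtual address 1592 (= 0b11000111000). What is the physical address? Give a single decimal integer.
Answer: 1688

Derivation:
vaddr = 1592 = 0b11000111000
Split: l1_idx=6, l2_idx=1, offset=24
L1[6] = 0
L2[0][1] = 52
paddr = 52 * 32 + 24 = 1688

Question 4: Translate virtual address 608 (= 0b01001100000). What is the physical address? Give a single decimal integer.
vaddr = 608 = 0b01001100000
Split: l1_idx=2, l2_idx=3, offset=0
L1[2] = 1
L2[1][3] = 62
paddr = 62 * 32 + 0 = 1984

Answer: 1984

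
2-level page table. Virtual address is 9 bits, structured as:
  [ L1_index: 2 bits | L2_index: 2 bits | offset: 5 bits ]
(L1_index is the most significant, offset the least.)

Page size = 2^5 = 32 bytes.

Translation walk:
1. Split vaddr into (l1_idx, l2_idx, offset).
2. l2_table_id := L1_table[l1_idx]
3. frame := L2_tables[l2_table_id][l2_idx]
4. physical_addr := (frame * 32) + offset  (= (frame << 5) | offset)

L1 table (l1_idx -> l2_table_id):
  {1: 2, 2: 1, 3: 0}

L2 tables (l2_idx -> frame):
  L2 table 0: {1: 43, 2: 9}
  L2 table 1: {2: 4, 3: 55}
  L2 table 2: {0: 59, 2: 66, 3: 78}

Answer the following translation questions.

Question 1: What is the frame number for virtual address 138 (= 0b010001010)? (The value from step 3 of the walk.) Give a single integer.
vaddr = 138: l1_idx=1, l2_idx=0
L1[1] = 2; L2[2][0] = 59

Answer: 59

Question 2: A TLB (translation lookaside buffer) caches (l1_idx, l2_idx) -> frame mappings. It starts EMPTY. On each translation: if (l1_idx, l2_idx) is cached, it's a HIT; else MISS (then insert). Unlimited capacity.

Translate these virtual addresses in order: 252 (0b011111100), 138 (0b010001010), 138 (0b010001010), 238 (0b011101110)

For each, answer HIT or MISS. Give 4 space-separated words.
Answer: MISS MISS HIT HIT

Derivation:
vaddr=252: (1,3) not in TLB -> MISS, insert
vaddr=138: (1,0) not in TLB -> MISS, insert
vaddr=138: (1,0) in TLB -> HIT
vaddr=238: (1,3) in TLB -> HIT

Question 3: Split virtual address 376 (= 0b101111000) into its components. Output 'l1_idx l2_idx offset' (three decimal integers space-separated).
vaddr = 376 = 0b101111000
  top 2 bits -> l1_idx = 2
  next 2 bits -> l2_idx = 3
  bottom 5 bits -> offset = 24

Answer: 2 3 24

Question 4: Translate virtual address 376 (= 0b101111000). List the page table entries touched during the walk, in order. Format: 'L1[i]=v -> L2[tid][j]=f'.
Answer: L1[2]=1 -> L2[1][3]=55

Derivation:
vaddr = 376 = 0b101111000
Split: l1_idx=2, l2_idx=3, offset=24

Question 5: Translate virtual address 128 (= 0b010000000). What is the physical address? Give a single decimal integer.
Answer: 1888

Derivation:
vaddr = 128 = 0b010000000
Split: l1_idx=1, l2_idx=0, offset=0
L1[1] = 2
L2[2][0] = 59
paddr = 59 * 32 + 0 = 1888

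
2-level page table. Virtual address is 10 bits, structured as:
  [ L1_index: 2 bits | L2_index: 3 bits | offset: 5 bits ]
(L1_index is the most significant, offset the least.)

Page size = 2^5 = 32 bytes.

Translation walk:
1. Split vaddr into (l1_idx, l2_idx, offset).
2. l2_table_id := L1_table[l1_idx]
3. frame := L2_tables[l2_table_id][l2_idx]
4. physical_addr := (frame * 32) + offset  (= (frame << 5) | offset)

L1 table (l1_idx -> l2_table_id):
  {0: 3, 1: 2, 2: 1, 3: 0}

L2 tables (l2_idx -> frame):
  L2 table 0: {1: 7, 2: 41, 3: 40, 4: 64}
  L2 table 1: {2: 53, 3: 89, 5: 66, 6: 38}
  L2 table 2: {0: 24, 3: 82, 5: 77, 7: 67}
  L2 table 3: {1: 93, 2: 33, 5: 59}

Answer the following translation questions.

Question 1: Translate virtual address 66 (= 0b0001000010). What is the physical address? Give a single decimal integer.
Answer: 1058

Derivation:
vaddr = 66 = 0b0001000010
Split: l1_idx=0, l2_idx=2, offset=2
L1[0] = 3
L2[3][2] = 33
paddr = 33 * 32 + 2 = 1058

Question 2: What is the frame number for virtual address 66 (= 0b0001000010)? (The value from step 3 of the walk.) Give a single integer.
vaddr = 66: l1_idx=0, l2_idx=2
L1[0] = 3; L2[3][2] = 33

Answer: 33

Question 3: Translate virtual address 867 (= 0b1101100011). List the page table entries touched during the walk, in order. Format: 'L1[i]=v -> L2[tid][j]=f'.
Answer: L1[3]=0 -> L2[0][3]=40

Derivation:
vaddr = 867 = 0b1101100011
Split: l1_idx=3, l2_idx=3, offset=3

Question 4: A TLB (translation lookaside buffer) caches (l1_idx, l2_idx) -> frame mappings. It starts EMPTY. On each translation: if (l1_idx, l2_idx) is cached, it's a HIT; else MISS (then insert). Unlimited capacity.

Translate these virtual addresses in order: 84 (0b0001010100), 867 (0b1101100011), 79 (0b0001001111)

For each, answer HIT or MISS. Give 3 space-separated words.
vaddr=84: (0,2) not in TLB -> MISS, insert
vaddr=867: (3,3) not in TLB -> MISS, insert
vaddr=79: (0,2) in TLB -> HIT

Answer: MISS MISS HIT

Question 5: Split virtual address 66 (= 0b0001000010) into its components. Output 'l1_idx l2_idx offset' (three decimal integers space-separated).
vaddr = 66 = 0b0001000010
  top 2 bits -> l1_idx = 0
  next 3 bits -> l2_idx = 2
  bottom 5 bits -> offset = 2

Answer: 0 2 2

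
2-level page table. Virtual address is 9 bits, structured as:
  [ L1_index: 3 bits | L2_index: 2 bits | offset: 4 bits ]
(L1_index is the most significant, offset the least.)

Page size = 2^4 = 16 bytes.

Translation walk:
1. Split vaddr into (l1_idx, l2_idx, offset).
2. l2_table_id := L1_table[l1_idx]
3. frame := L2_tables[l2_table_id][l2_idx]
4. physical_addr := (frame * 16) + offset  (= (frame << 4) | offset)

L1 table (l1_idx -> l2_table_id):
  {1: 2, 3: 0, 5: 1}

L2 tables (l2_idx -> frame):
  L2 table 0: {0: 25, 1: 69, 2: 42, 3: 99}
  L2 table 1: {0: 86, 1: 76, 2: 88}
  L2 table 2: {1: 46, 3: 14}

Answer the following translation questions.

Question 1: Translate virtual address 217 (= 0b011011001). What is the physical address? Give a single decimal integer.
Answer: 1113

Derivation:
vaddr = 217 = 0b011011001
Split: l1_idx=3, l2_idx=1, offset=9
L1[3] = 0
L2[0][1] = 69
paddr = 69 * 16 + 9 = 1113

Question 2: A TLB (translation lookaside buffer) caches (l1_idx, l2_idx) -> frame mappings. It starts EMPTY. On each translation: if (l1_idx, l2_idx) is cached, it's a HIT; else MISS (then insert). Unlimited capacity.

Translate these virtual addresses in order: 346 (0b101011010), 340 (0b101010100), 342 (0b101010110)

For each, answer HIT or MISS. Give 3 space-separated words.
vaddr=346: (5,1) not in TLB -> MISS, insert
vaddr=340: (5,1) in TLB -> HIT
vaddr=342: (5,1) in TLB -> HIT

Answer: MISS HIT HIT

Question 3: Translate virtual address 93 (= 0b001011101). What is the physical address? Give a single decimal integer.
vaddr = 93 = 0b001011101
Split: l1_idx=1, l2_idx=1, offset=13
L1[1] = 2
L2[2][1] = 46
paddr = 46 * 16 + 13 = 749

Answer: 749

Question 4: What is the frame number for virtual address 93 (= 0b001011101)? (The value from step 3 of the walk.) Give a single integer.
Answer: 46

Derivation:
vaddr = 93: l1_idx=1, l2_idx=1
L1[1] = 2; L2[2][1] = 46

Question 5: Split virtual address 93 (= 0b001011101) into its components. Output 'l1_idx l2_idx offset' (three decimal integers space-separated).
Answer: 1 1 13

Derivation:
vaddr = 93 = 0b001011101
  top 3 bits -> l1_idx = 1
  next 2 bits -> l2_idx = 1
  bottom 4 bits -> offset = 13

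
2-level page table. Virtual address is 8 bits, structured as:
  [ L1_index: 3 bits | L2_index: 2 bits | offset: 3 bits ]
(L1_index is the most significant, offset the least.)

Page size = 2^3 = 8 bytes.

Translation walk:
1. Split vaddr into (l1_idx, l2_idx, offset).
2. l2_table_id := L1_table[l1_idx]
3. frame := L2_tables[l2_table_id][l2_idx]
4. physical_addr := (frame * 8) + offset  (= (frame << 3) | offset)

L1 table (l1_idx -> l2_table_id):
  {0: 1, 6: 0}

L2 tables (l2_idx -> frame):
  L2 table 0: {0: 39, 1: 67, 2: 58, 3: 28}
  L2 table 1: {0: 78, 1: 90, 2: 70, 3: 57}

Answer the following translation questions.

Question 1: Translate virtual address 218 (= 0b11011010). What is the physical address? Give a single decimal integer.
Answer: 226

Derivation:
vaddr = 218 = 0b11011010
Split: l1_idx=6, l2_idx=3, offset=2
L1[6] = 0
L2[0][3] = 28
paddr = 28 * 8 + 2 = 226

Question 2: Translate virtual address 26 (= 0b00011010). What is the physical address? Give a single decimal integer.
vaddr = 26 = 0b00011010
Split: l1_idx=0, l2_idx=3, offset=2
L1[0] = 1
L2[1][3] = 57
paddr = 57 * 8 + 2 = 458

Answer: 458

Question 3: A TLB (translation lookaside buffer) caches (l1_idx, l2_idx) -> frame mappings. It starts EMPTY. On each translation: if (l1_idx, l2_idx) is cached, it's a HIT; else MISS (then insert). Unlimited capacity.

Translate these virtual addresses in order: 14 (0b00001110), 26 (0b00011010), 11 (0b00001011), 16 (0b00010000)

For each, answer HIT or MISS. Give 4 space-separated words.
Answer: MISS MISS HIT MISS

Derivation:
vaddr=14: (0,1) not in TLB -> MISS, insert
vaddr=26: (0,3) not in TLB -> MISS, insert
vaddr=11: (0,1) in TLB -> HIT
vaddr=16: (0,2) not in TLB -> MISS, insert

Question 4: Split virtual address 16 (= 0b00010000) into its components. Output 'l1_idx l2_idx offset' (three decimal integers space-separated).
vaddr = 16 = 0b00010000
  top 3 bits -> l1_idx = 0
  next 2 bits -> l2_idx = 2
  bottom 3 bits -> offset = 0

Answer: 0 2 0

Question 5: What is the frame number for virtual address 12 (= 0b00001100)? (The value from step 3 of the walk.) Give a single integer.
vaddr = 12: l1_idx=0, l2_idx=1
L1[0] = 1; L2[1][1] = 90

Answer: 90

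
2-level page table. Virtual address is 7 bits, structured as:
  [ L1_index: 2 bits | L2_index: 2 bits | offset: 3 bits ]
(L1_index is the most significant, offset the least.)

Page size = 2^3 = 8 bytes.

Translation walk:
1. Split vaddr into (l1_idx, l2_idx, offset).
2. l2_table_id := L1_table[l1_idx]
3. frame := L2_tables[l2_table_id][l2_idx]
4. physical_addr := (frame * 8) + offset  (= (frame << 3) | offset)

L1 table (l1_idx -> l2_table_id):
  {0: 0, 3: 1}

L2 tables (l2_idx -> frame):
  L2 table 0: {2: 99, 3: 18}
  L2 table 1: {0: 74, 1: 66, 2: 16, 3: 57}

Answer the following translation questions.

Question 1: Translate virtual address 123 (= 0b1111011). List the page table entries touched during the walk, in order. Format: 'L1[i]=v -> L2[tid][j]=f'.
vaddr = 123 = 0b1111011
Split: l1_idx=3, l2_idx=3, offset=3

Answer: L1[3]=1 -> L2[1][3]=57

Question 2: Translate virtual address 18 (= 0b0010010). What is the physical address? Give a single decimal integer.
vaddr = 18 = 0b0010010
Split: l1_idx=0, l2_idx=2, offset=2
L1[0] = 0
L2[0][2] = 99
paddr = 99 * 8 + 2 = 794

Answer: 794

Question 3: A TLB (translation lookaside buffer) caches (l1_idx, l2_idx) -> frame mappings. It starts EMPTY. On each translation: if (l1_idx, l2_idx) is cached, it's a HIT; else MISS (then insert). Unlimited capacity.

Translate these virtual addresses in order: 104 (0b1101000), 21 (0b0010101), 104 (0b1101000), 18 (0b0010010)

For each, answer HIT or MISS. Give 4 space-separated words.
Answer: MISS MISS HIT HIT

Derivation:
vaddr=104: (3,1) not in TLB -> MISS, insert
vaddr=21: (0,2) not in TLB -> MISS, insert
vaddr=104: (3,1) in TLB -> HIT
vaddr=18: (0,2) in TLB -> HIT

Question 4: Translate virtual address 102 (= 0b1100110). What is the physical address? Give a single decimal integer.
vaddr = 102 = 0b1100110
Split: l1_idx=3, l2_idx=0, offset=6
L1[3] = 1
L2[1][0] = 74
paddr = 74 * 8 + 6 = 598

Answer: 598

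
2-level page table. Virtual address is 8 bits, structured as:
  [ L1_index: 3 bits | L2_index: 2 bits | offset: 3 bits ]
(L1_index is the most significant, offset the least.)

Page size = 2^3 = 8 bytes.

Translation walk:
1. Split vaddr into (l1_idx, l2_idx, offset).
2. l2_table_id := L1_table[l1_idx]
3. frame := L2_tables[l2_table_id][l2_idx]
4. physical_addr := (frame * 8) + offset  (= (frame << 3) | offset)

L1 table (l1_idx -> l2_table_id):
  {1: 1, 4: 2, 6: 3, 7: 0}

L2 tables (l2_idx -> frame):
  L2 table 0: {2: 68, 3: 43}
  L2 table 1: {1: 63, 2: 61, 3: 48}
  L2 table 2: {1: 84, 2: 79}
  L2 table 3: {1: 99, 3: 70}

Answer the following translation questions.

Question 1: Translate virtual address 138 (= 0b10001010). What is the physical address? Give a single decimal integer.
Answer: 674

Derivation:
vaddr = 138 = 0b10001010
Split: l1_idx=4, l2_idx=1, offset=2
L1[4] = 2
L2[2][1] = 84
paddr = 84 * 8 + 2 = 674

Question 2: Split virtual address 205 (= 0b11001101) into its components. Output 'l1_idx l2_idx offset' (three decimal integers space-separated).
vaddr = 205 = 0b11001101
  top 3 bits -> l1_idx = 6
  next 2 bits -> l2_idx = 1
  bottom 3 bits -> offset = 5

Answer: 6 1 5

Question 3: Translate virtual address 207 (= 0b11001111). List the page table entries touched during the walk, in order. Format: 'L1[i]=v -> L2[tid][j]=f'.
vaddr = 207 = 0b11001111
Split: l1_idx=6, l2_idx=1, offset=7

Answer: L1[6]=3 -> L2[3][1]=99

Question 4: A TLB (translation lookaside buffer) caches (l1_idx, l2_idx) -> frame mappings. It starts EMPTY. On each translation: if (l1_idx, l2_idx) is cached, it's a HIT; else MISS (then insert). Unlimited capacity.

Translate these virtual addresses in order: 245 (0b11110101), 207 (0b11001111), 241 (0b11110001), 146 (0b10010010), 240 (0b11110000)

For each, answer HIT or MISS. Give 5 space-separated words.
vaddr=245: (7,2) not in TLB -> MISS, insert
vaddr=207: (6,1) not in TLB -> MISS, insert
vaddr=241: (7,2) in TLB -> HIT
vaddr=146: (4,2) not in TLB -> MISS, insert
vaddr=240: (7,2) in TLB -> HIT

Answer: MISS MISS HIT MISS HIT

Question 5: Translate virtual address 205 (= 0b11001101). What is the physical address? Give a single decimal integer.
Answer: 797

Derivation:
vaddr = 205 = 0b11001101
Split: l1_idx=6, l2_idx=1, offset=5
L1[6] = 3
L2[3][1] = 99
paddr = 99 * 8 + 5 = 797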